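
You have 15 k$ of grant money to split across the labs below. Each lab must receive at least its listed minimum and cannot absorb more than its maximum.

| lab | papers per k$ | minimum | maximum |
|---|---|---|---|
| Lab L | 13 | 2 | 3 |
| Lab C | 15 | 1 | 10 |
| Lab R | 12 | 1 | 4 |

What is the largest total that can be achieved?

213

Meeting every minimum uses 2+1+1 = 4 k$, leaving 11.
Highest papers per k$ first: Lab C 15 > Lab L 13 > Lab R 12.
Lab C takes 9 more to reach its cap of 10 → 2 left.
Lab L takes 1 more to reach its cap of 3 → 1 left.
Only 1 left; Lab R takes them to reach 2.
Total = 13×3 + 15×10 + 12×2 = 213.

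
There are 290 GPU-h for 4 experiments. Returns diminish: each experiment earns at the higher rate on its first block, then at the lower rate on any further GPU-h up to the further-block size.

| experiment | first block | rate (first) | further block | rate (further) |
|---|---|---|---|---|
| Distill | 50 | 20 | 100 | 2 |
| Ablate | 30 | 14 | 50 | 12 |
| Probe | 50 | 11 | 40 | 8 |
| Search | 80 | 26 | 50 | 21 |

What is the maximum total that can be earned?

Rank every tier by rate: Search/tier1 26 > Search/tier2 21 > Distill/tier1 20 > Ablate/tier1 14 > Ablate/tier2 12 > Probe/tier1 11 > Probe/tier2 8 > Distill/tier2 2.
Search/tier1 (26): +80 ; 210 left.
Search tier2 at 21: fill all 50 ; 160 left.
Distill tier1 at 20: fill all 50 ; 110 left.
Ablate/tier1 (14): +30 ; 80 left.
Ablate tier2 at 12: fill all 50 ; 30 left.
Probe/tier1: +30 of 50 at 11; pool empty.
Total = 26×80 + 21×50 + 20×50 + 14×30 + 12×50 + 11×30 = 5480.

5480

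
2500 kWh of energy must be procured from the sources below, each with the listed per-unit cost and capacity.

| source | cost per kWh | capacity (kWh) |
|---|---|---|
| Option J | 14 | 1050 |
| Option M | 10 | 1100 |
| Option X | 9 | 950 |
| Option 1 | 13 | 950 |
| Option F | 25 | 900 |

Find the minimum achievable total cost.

25400

Cheapest first:
Take 950 from Option X at 9 — need 1550 more.
Option M (10): use full 1100 — 450 kWh to go.
Option 1 at 13: take 450 of its 950 — requirement met.
Option J, Option F: unused.
Cost = 950×9 + 1100×10 + 450×13 = 25400.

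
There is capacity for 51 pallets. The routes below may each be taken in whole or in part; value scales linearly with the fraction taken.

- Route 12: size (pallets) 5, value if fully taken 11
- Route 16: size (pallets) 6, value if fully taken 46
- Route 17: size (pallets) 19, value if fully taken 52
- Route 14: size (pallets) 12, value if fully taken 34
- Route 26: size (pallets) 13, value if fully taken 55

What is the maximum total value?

189.2

Rank by value-to-size ratio: Route 16 46/6≈7.67, Route 26 55/13≈4.23, Route 14 34/12≈2.83, Route 17 52/19≈2.74, Route 12 11/5≈2.2.
All 6 pallets of Route 16 fit (value 46) ; 45 remain.
Take all of Route 26 (13 pallets, value 55) ; 32 pallets left.
Route 14: take in full, 12 pallets for value 34 ; 20 left.
All 19 pallets of Route 17 fit (value 52) ; 1 remain.
Fill the last 1 pallets with part of Route 12: 1/5 of it earns 2.2.
Total value = 189.2.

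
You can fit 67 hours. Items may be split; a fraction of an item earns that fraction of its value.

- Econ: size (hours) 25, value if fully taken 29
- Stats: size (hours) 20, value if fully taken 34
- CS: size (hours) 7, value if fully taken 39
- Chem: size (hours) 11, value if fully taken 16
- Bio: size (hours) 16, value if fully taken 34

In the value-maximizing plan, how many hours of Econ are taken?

Sort by value density: CS 39/7≈5.57, Bio 34/16≈2.12, Stats 34/20≈1.7, Chem 16/11≈1.45, Econ 29/25≈1.16.
CS: take in full, 7 hours for value 39 ; 60 left.
Take all of Bio (16 hours, value 34) ; 44 hours left.
Take all of Stats (20 hours, value 34) ; 24 hours left.
Chem: take in full, 11 hours for value 16 ; 13 left.
13 hours left: a 13/25 share of Econ gives 29×13/25 = 15.08.

13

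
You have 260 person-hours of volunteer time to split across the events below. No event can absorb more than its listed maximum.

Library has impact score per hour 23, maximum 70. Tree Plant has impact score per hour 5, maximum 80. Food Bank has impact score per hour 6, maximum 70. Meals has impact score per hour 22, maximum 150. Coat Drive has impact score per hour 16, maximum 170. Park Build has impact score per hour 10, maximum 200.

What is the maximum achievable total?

Order the events by impact score per hour: Library 23 > Meals 22 > Coat Drive 16 > Park Build 10 > Food Bank 6 > Tree Plant 5.
Library: +70 to 70 (cap) ; 190 left.
Meals takes 150 to reach its cap of 150 ; 40 left.
Coat Drive: +40 (room for 170) → 40. Pool exhausted.
Total = 23×70 + 22×150 + 16×40 = 5550.

5550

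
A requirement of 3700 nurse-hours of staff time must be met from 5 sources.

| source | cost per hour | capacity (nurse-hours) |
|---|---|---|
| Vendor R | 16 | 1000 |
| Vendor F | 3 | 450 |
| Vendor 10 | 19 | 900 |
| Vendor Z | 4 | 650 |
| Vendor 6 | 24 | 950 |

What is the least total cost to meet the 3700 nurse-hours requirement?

53850

Cheapest first:
Take 450 from Vendor F at 3 → need 3250 more.
Take 650 from Vendor Z at 4 → need 2600 more.
Vendor R at 16: take all 1000 nurse-hours → 1600 still needed.
Vendor 10 (19): use full 900 → 700 nurse-hours to go.
Vendor 6 (24): take the remaining 700 → done.
Cost = 450×3 + 650×4 + 1000×16 + 900×19 + 700×24 = 53850.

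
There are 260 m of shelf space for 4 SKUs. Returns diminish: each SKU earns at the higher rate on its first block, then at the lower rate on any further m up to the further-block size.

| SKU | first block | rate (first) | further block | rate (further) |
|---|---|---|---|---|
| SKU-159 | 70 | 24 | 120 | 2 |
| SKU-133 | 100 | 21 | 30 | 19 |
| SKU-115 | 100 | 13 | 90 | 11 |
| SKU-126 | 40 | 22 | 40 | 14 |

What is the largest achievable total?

Order all 8 blocks by rate: SKU-159/first 24 > SKU-126/first 22 > SKU-133/first 21 > SKU-133/second 19 > SKU-126/second 14 > SKU-115/first 13 > SKU-115/second 11 > SKU-159/second 2.
SKU-159 first at 24: fill all 70 → 190 left.
SKU-126/first (22): +40 → 150 left.
SKU-133 first at 21: fill all 100 → 50 left.
SKU-133 second at 19: fill all 30 → 20 left.
20 remain; put them into SKU-126 second at 14.
Total = 24×70 + 22×40 + 21×100 + 19×30 + 14×20 = 5510.

5510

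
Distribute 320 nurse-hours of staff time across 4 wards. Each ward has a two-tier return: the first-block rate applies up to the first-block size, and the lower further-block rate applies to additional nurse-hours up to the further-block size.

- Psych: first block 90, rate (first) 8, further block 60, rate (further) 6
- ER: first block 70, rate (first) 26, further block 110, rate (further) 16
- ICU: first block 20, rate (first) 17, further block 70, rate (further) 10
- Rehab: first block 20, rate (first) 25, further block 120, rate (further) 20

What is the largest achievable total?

Treat each block as its own option and order by rate: ER/first 26 > Rehab/first 25 > Rehab/second 20 > ICU/first 17 > ER/second 16 > ICU/second 10 > Psych/first 8 > Psych/second 6.
Fill ER first block (70 at 26) — 250 left.
Rehab/first (25): +20 — 230 left.
Rehab second at 20: fill all 120 — 110 left.
ICU/first (17): +20 — 90 left.
ER second at 16: only 90 left, fill 90.
Total = 26×70 + 25×20 + 20×120 + 17×20 + 16×90 = 6500.

6500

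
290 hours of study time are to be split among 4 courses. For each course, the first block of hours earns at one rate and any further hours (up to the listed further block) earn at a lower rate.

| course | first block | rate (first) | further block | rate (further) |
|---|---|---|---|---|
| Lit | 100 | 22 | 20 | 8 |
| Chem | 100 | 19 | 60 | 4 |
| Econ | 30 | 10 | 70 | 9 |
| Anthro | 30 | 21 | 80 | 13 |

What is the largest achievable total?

Order all 8 blocks by rate: Lit/first 22 > Anthro/first 21 > Chem/first 19 > Anthro/second 13 > Econ/first 10 > Econ/second 9 > Lit/second 8 > Chem/second 4.
Lit first at 22: fill all 100 — 190 left.
Anthro/first (21): +30 — 160 left.
Chem/first (19): +100 — 60 left.
Anthro second at 13: only 60 left, fill 60.
Total = 22×100 + 21×30 + 19×100 + 13×60 = 5510.

5510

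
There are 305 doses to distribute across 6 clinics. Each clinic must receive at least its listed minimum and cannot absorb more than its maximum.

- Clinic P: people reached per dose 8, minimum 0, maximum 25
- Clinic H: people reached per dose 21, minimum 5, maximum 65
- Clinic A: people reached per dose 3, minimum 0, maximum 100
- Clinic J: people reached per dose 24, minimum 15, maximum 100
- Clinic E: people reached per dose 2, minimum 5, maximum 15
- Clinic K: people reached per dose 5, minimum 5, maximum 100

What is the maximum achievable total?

Meeting every minimum uses 0+5+0+15+5+5 = 30 doses, leaving 275.
Rank by people reached per dose: Clinic J 24 > Clinic H 21 > Clinic P 8 > Clinic K 5 > Clinic A 3 > Clinic E 2.
Clinic J: +85 to 100 (cap) → 190 left.
Clinic H: +60 to 65 (cap) → 130 left.
Clinic P: +25 to 25 (cap) → 105 left.
Clinic K takes 95 more to reach its cap of 100 → 10 left.
Only 10 left; Clinic A takes them to reach 10.
Total = 8×25 + 21×65 + 3×10 + 24×100 + 2×5 + 5×100 = 4505.

4505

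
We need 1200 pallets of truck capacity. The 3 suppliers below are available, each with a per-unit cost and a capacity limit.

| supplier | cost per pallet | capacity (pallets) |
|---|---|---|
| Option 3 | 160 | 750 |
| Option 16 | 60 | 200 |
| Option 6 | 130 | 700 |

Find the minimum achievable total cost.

Fill from the cheapest supplier first.
Take 200 from Option 16 at 60 ; need 1000 more.
Option 6 (130): use full 700 ; 300 pallets to go.
Take 300 from Option 3 at 160 to finish.
Cost = 200×60 + 700×130 + 300×160 = 151000.

151000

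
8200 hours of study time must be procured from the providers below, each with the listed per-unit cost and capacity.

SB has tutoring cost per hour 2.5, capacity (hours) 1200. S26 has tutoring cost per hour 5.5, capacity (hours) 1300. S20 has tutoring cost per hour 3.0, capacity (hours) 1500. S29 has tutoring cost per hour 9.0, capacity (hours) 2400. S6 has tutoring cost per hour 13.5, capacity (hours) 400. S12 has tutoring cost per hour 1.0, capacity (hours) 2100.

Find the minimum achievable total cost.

35650

Cheapest first:
S12 at 1.0: take all 2100 hours → 6100 still needed.
Take 1200 from SB at 2.5 → need 4900 more.
S20 at 3.0: take all 1500 hours → 3400 still needed.
Take 1300 from S26 at 5.5 → need 2100 more.
S29 at 9.0: take 2100 of its 2400 → requirement met.
S6: unused.
Cost = 2100×1.0 + 1200×2.5 + 1500×3.0 + 1300×5.5 + 2100×9.0 = 35650.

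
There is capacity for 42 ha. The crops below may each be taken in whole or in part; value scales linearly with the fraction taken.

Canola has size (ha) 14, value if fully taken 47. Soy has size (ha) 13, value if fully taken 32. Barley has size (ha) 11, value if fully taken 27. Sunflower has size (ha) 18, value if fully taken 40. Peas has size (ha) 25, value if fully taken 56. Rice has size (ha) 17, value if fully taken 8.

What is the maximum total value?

Rank by value-to-size ratio: Canola 47/14≈3.36, Soy 32/13≈2.46, Barley 27/11≈2.45, Peas 56/25≈2.24, Sunflower 40/18≈2.22, Rice 8/17≈0.471.
Take all of Canola (14 ha, value 47) → 28 ha left.
All 13 ha of Soy fit (value 32) → 15 remain.
All 11 ha of Barley fit (value 27) → 4 remain.
Only 4 ha remain; take 4/25 of Peas for value 56×4/25 = 8.96.
Total value = 114.96.

114.96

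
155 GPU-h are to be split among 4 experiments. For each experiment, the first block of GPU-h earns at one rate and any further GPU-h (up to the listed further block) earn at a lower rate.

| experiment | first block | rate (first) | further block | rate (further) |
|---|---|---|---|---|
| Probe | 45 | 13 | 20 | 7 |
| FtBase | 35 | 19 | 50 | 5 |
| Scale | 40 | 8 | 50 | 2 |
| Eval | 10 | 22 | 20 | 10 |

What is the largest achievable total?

2025

Order all 8 blocks by rate: Eval/T1 22 > FtBase/T1 19 > Probe/T1 13 > Eval/T2 10 > Scale/T1 8 > Probe/T2 7 > FtBase/T2 5 > Scale/T2 2.
Fill Eval T1 block (10 at 22) — 145 left.
FtBase T1 at 19: fill all 35 — 110 left.
Probe T1 at 13: fill all 45 — 65 left.
Eval/T2 (10): +20 — 45 left.
Scale T1 at 8: fill all 40 — 5 left.
Probe T2 at 7: only 5 left, fill 5.
Total = 22×10 + 19×35 + 13×45 + 10×20 + 8×40 + 7×5 = 2025.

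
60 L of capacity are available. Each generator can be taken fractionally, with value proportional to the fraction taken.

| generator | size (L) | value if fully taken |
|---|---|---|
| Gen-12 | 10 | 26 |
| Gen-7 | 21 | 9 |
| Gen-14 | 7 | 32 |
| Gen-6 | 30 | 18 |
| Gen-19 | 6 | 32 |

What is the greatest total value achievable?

Rank by value-to-size ratio: Gen-19 32/6≈5.33, Gen-14 32/7≈4.57, Gen-12 26/10≈2.6, Gen-6 18/30≈0.6, Gen-7 9/21≈0.429.
Take all of Gen-19 (6 L, value 32) ; 54 L left.
Take all of Gen-14 (7 L, value 32) ; 47 L left.
Take all of Gen-12 (10 L, value 26) ; 37 L left.
Take all of Gen-6 (30 L, value 18) ; 7 L left.
Fill the last 7 L with part of Gen-7: 7/21 of it earns 3.
Total value = 111.

111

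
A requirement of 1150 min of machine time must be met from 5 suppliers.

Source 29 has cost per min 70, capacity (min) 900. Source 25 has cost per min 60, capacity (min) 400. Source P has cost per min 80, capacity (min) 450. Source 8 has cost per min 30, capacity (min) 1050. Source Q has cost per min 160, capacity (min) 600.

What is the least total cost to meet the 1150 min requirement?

Use suppliers in increasing cost order.
Source 8 (30): use full 1050 — 100 min to go.
Source 25 (60): take the remaining 100 — done.
Source 29, Source P, Source Q: unused.
Cost = 1050×30 + 100×60 = 37500.

37500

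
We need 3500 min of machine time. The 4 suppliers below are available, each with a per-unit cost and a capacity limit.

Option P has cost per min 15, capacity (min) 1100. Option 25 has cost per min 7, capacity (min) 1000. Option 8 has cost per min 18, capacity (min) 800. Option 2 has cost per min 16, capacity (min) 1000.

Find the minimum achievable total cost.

Use suppliers in increasing cost order.
Option 25 (7): use full 1000 — 2500 min to go.
Option P (15): use full 1100 — 1400 min to go.
Option 2 (16): use full 1000 — 400 min to go.
Option 8 (18): take the remaining 400 — done.
Cost = 1000×7 + 1100×15 + 1000×16 + 400×18 = 46700.

46700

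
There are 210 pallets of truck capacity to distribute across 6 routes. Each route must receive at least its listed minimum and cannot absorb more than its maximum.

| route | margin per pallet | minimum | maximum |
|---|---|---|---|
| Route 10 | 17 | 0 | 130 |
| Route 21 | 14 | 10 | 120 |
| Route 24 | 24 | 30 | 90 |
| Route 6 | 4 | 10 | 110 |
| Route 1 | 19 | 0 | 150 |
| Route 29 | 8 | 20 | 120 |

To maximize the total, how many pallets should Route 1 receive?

80

Meeting every minimum uses 0+10+30+10+0+20 = 70 pallets, leaving 140.
Order the routes by margin per pallet: Route 24 24 > Route 1 19 > Route 10 17 > Route 21 14 > Route 29 8 > Route 6 4.
Route 24: +60 to 90 (cap) — 80 left.
Route 1: +80 (room for 150) → 80. Pool exhausted.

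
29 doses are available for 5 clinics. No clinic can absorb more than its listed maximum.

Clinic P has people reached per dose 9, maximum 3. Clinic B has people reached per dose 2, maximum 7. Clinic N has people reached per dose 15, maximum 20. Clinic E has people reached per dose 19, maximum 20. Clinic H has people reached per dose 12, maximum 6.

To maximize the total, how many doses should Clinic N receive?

9

Order the clinics by people reached per dose: Clinic E 19 > Clinic N 15 > Clinic H 12 > Clinic P 9 > Clinic B 2.
Clinic E: +20 to 20 (cap) ; 9 left.
Clinic N: +9 (room for 20) → 9. Pool exhausted.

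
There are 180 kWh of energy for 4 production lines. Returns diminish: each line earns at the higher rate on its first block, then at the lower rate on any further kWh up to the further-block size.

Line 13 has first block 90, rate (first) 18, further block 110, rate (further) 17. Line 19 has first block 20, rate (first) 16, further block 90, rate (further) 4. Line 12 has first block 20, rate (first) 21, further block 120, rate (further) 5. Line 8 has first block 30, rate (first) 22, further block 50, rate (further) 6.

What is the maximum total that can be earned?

3380

Order all 8 blocks by rate: Line 8/first 22 > Line 12/first 21 > Line 13/first 18 > Line 13/second 17 > Line 19/first 16 > Line 8/second 6 > Line 12/second 5 > Line 19/second 4.
Line 8/first (22): +30 — 150 left.
Line 12 first at 21: fill all 20 — 130 left.
Fill Line 13 first block (90 at 18) — 40 left.
Line 13 second at 17: only 40 left, fill 40.
Total = 22×30 + 21×20 + 18×90 + 17×40 = 3380.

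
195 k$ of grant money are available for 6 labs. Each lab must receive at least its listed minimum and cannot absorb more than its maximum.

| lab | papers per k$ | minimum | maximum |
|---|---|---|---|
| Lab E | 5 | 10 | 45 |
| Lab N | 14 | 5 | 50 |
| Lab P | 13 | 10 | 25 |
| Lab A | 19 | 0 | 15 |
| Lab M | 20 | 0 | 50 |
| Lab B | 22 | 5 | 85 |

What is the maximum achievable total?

3685

Meeting every minimum uses 10+5+10+0+0+5 = 30 k$, leaving 165.
Highest papers per k$ first: Lab B 22 > Lab M 20 > Lab A 19 > Lab N 14 > Lab P 13 > Lab E 5.
Give Lab B 80 more to hit its cap of 85 → 85 left.
Lab M: +50 to 50 (cap) → 35 left.
Give Lab A 15 more to hit its cap of 15 → 20 left.
Only 20 left; Lab N takes them to reach 25.
Total = 5×10 + 14×25 + 13×10 + 19×15 + 20×50 + 22×85 = 3685.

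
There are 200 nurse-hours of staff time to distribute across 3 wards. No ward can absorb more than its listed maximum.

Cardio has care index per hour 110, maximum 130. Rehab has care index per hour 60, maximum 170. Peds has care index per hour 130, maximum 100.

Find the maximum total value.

Highest care index per hour first: Peds 130 > Cardio 110 > Rehab 60.
Peds: +100 to 100 (cap) → 100 left.
Cardio has room for 130 but only 100 remain, so it gets 100.
Total = 110×100 + 130×100 = 24000.

24000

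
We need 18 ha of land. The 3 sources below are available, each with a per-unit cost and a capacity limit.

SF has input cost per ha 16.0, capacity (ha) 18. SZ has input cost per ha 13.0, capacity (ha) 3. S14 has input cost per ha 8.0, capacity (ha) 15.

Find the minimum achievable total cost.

159

Cheapest first:
Take 15 from S14 at 8.0 ; need 3 more.
SZ (13.0): use full 3 ; 0 ha to go.
SF: unused.
Cost = 15×8.0 + 3×13.0 = 159.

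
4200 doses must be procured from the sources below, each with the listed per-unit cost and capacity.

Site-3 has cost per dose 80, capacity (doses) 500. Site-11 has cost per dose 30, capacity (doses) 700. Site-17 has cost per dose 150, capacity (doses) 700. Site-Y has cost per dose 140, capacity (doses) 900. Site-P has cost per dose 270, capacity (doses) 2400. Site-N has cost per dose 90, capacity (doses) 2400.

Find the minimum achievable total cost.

361000

Fill from the cheapest source first.
Site-11 at 30: take all 700 doses → 3500 still needed.
Site-3 at 80: take all 500 doses → 3000 still needed.
Site-N (90): use full 2400 → 600 doses to go.
Site-Y (140): take the remaining 600 → done.
Site-17, Site-P: unused.
Cost = 700×30 + 500×80 + 2400×90 + 600×140 = 361000.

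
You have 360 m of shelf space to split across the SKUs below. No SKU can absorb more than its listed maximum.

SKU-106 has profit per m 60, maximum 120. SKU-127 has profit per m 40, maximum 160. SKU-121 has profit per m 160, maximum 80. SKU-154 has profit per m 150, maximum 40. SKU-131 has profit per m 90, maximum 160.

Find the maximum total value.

38000

Rank by profit per m: SKU-121 160 > SKU-154 150 > SKU-131 90 > SKU-106 60 > SKU-127 40.
SKU-121: +80 to 80 (cap) — 280 left.
SKU-154: +40 to 40 (cap) — 240 left.
Give SKU-131 160 to hit its cap of 160 — 80 left.
SKU-106: +80 (room for 120) → 80. Pool exhausted.
Total = 60×80 + 160×80 + 150×40 + 90×160 = 38000.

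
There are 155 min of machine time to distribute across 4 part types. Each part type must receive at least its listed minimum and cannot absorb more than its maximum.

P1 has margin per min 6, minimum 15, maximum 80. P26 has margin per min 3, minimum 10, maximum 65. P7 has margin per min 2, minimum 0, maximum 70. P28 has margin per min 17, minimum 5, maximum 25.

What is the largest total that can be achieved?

1055

Meeting every minimum uses 15+10+0+5 = 30 min, leaving 125.
Order the part types by margin per min: P28 17 > P1 6 > P26 3 > P7 2.
Give P28 20 more to hit its cap of 25 ; 105 left.
P1: +65 to 80 (cap) ; 40 left.
P26: +40 (room for 55) → 50. Pool exhausted.
Total = 6×80 + 3×50 + 17×25 = 1055.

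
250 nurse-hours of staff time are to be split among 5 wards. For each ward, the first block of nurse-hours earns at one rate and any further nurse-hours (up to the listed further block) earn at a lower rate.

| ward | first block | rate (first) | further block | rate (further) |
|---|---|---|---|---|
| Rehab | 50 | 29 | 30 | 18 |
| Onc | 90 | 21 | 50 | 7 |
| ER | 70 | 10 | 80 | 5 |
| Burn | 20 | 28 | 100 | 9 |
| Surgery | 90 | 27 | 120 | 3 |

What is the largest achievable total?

6330

Rank every tier by rate: Rehab/tier1 29 > Burn/tier1 28 > Surgery/tier1 27 > Onc/tier1 21 > Rehab/tier2 18 > ER/tier1 10 > Burn/tier2 9 > Onc/tier2 7 > ER/tier2 5 > Surgery/tier2 3.
Fill Rehab tier1 block (50 at 29) — 200 left.
Burn tier1 at 28: fill all 20 — 180 left.
Surgery/tier1 (27): +90 — 90 left.
Onc/tier1 (21): +90 — 0 left.
Total = 29×50 + 28×20 + 27×90 + 21×90 = 6330.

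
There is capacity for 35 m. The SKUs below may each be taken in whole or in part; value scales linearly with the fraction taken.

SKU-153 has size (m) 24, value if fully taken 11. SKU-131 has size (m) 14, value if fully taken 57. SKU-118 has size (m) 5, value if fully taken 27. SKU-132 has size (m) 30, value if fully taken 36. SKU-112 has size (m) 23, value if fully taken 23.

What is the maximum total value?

103.2

Rank by value-to-size ratio: SKU-118 27/5≈5.4, SKU-131 57/14≈4.07, SKU-132 36/30≈1.2, SKU-112 23/23≈1, SKU-153 11/24≈0.458.
SKU-118: take in full, 5 m for value 27 — 30 left.
All 14 m of SKU-131 fit (value 57) — 16 remain.
Fill the last 16 m with part of SKU-132: 16/30 of it earns 19.2.
Total value = 103.2.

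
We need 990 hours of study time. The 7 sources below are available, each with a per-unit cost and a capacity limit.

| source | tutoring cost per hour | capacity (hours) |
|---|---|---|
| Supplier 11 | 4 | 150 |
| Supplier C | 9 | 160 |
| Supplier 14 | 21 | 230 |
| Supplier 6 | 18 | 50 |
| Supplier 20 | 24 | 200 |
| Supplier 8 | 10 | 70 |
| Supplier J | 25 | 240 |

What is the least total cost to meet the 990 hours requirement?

16520

Fill from the cheapest source first.
Supplier 11 (4): use full 150 → 840 hours to go.
Supplier C (9): use full 160 → 680 hours to go.
Take 70 from Supplier 8 at 10 → need 610 more.
Supplier 6 at 18: take all 50 hours → 560 still needed.
Supplier 14 at 21: take all 230 hours → 330 still needed.
Supplier 20 (24): use full 200 → 130 hours to go.
Take 130 from Supplier J at 25 to finish.
Cost = 150×4 + 160×9 + 70×10 + 50×18 + 230×21 + 200×24 + 130×25 = 16520.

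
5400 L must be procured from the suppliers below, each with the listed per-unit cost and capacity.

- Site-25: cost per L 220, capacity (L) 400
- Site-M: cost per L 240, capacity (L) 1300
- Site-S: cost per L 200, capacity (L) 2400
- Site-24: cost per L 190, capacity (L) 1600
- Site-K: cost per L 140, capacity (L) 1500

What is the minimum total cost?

974000

Cheapest first:
Site-K (140): use full 1500 ; 3900 L to go.
Take 1600 from Site-24 at 190 ; need 2300 more.
Site-S (200): take the remaining 2300 ; done.
Site-25, Site-M: unused.
Cost = 1500×140 + 1600×190 + 2300×200 = 974000.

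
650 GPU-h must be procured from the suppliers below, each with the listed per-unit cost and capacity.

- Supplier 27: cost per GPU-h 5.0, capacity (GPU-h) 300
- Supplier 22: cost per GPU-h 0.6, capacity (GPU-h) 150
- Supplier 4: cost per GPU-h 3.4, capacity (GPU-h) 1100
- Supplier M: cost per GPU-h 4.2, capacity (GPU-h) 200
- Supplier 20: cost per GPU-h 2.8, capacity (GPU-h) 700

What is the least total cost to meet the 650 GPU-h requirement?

Cheapest first:
Supplier 22 at 0.6: take all 150 GPU-h ; 500 still needed.
Take 500 from Supplier 20 at 2.8 to finish.
Supplier 4, Supplier M, Supplier 27: unused.
Cost = 150×0.6 + 500×2.8 = 1490.

1490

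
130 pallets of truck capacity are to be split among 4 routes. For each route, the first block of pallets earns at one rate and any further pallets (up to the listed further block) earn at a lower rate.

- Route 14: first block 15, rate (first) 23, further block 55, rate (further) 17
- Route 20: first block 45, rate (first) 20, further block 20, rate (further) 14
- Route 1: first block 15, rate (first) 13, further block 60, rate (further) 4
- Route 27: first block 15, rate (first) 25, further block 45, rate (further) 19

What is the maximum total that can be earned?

Treat each block as its own option and order by rate: Route 27/first 25 > Route 14/first 23 > Route 20/first 20 > Route 27/second 19 > Route 14/second 17 > Route 20/second 14 > Route 1/first 13 > Route 1/second 4.
Fill Route 27 first block (15 at 25) ; 115 left.
Route 14/first (23): +15 ; 100 left.
Fill Route 20 first block (45 at 20) ; 55 left.
Fill Route 27 second block (45 at 19) ; 10 left.
10 remain; put them into Route 14 second at 17.
Total = 25×15 + 23×15 + 20×45 + 19×45 + 17×10 = 2645.

2645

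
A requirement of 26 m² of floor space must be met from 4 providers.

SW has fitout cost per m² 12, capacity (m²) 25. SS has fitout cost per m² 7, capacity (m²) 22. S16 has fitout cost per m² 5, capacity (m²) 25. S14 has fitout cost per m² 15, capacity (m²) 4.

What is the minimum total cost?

132

Cheapest first:
S16 (5): use full 25 → 1 m² to go.
SS (7): take the remaining 1 → done.
SW, S14: unused.
Cost = 25×5 + 1×7 = 132.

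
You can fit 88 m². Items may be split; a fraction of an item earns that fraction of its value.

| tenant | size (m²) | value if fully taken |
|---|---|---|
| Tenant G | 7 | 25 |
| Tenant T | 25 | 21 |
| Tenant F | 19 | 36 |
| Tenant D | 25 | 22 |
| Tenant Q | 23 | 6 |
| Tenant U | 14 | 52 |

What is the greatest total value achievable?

Sort by value density: Tenant U 52/14≈3.71, Tenant G 25/7≈3.57, Tenant F 36/19≈1.89, Tenant D 22/25≈0.88, Tenant T 21/25≈0.84, Tenant Q 6/23≈0.261.
Tenant U: take in full, 14 m² for value 52 — 74 left.
Tenant G: take in full, 7 m² for value 25 — 67 left.
Take all of Tenant F (19 m², value 36) — 48 m² left.
All 25 m² of Tenant D fit (value 22) — 23 remain.
23 m² left: a 23/25 share of Tenant T gives 21×23/25 = 19.32.
Total value = 154.32.

154.32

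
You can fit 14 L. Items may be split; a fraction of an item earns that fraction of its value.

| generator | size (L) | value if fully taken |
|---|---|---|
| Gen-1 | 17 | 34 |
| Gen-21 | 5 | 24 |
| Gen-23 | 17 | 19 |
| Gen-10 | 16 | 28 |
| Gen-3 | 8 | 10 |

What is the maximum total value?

Best value per unit of size first: Gen-21 24/5≈4.8, Gen-1 34/17≈2, Gen-10 28/16≈1.75, Gen-3 10/8≈1.25, Gen-23 19/17≈1.12.
All 5 L of Gen-21 fit (value 24) → 9 remain.
Fill the last 9 L with part of Gen-1: 9/17 of it earns 18.
Total value = 42.

42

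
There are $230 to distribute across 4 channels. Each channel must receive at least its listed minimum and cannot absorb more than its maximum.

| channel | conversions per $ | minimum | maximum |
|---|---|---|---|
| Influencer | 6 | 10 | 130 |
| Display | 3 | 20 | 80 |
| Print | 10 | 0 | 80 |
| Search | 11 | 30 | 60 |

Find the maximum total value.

Meeting every minimum uses 10+20+0+30 = 60 $, leaving 170.
Rank by conversions per $: Search 11 > Print 10 > Influencer 6 > Display 3.
Search: +30 to 60 (cap) ; 140 left.
Give Print 80 more to hit its cap of 80 ; 60 left.
Influencer has room for 120 more but only 60 remain, so it gets 70.
Total = 6×70 + 3×20 + 10×80 + 11×60 = 1940.

1940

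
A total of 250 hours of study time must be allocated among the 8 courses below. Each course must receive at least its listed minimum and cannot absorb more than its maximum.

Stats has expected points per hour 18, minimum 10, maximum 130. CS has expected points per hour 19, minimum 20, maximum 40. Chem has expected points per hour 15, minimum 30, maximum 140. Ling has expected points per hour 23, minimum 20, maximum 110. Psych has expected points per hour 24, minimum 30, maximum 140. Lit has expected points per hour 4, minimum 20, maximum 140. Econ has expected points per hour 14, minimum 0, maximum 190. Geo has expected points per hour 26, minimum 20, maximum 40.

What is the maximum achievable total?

Meeting every minimum uses 10+20+30+20+30+20+0+20 = 150 hours, leaving 100.
Rank by expected points per hour: Geo 26 > Psych 24 > Ling 23 > CS 19 > Stats 18 > Chem 15 > Econ 14 > Lit 4.
Give Geo 20 more to hit its cap of 40 → 80 left.
Only 80 left; Psych takes them to reach 110.
Total = 18×10 + 19×20 + 15×30 + 23×20 + 24×110 + 4×20 + 26×40 = 5230.

5230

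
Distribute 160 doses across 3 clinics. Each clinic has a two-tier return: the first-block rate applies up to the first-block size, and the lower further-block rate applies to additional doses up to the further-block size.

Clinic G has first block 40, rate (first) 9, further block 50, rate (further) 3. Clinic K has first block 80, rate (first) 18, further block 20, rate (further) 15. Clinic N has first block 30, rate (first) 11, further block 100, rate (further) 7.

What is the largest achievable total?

Rank every tier by rate: Clinic K/T1 18 > Clinic K/T2 15 > Clinic N/T1 11 > Clinic G/T1 9 > Clinic N/T2 7 > Clinic G/T2 3.
Clinic K/T1 (18): +80 ; 80 left.
Clinic K T2 at 15: fill all 20 ; 60 left.
Fill Clinic N T1 block (30 at 11) ; 30 left.
Clinic G/T1: +30 of 40 at 9; pool empty.
Total = 18×80 + 15×20 + 11×30 + 9×30 = 2340.

2340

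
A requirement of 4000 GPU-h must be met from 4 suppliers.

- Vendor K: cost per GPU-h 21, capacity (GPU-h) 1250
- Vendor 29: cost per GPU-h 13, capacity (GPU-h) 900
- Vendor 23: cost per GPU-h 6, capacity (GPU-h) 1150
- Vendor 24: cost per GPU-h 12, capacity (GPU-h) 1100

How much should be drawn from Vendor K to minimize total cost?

850

Use suppliers in increasing cost order.
Vendor 23 at 6: take all 1150 GPU-h — 2850 still needed.
Vendor 24 at 12: take all 1100 GPU-h — 1750 still needed.
Take 900 from Vendor 29 at 13 — need 850 more.
Vendor K (21): take the remaining 850 — done.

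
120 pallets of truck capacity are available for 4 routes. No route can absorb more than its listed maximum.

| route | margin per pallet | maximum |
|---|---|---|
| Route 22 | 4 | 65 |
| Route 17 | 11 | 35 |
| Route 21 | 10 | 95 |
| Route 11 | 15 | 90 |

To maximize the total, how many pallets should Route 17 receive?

30

Rank by margin per pallet: Route 11 15 > Route 17 11 > Route 21 10 > Route 22 4.
Give Route 11 90 to hit its cap of 90 → 30 left.
Route 17 has room for 35 but only 30 remain, so it gets 30.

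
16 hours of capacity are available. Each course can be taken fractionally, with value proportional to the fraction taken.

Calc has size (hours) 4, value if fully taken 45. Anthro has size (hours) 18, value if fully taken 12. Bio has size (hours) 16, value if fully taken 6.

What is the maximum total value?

Sort by value density: Calc 45/4≈11.2, Anthro 12/18≈0.667, Bio 6/16≈0.375.
Calc: take in full, 4 hours for value 45 → 12 left.
12 hours left: a 12/18 share of Anthro gives 12×12/18 = 8.
Total value = 53.

53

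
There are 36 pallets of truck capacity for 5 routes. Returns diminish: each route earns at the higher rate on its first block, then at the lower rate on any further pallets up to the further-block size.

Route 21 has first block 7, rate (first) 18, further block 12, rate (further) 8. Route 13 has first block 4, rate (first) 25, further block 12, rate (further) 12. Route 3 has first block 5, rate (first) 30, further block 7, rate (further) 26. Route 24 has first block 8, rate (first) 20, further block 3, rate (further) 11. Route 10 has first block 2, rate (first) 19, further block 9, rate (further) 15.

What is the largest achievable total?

Treat each block as its own option and order by rate: Route 3/T1 30 > Route 3/T2 26 > Route 13/T1 25 > Route 24/T1 20 > Route 10/T1 19 > Route 21/T1 18 > Route 10/T2 15 > Route 13/T2 12 > Route 24/T2 11 > Route 21/T2 8.
Route 3/T1 (30): +5 ; 31 left.
Route 3 T2 at 26: fill all 7 ; 24 left.
Route 13/T1 (25): +4 ; 20 left.
Route 24 T1 at 20: fill all 8 ; 12 left.
Fill Route 10 T1 block (2 at 19) ; 10 left.
Route 21 T1 at 18: fill all 7 ; 3 left.
Route 10/T2: +3 of 9 at 15; pool empty.
Total = 30×5 + 26×7 + 25×4 + 20×8 + 19×2 + 18×7 + 15×3 = 801.

801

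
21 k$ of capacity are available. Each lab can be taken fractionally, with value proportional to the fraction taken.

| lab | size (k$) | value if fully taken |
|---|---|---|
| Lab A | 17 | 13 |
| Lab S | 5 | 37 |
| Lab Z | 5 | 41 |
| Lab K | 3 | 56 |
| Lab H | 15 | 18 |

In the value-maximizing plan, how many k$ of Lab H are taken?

8

Sort by value density: Lab K 56/3≈18.7, Lab Z 41/5≈8.2, Lab S 37/5≈7.4, Lab H 18/15≈1.2, Lab A 13/17≈0.765.
All 3 k$ of Lab K fit (value 56) ; 18 remain.
Take all of Lab Z (5 k$, value 41) ; 13 k$ left.
Lab S: take in full, 5 k$ for value 37 ; 8 left.
Fill the last 8 k$ with part of Lab H: 8/15 of it earns 9.6.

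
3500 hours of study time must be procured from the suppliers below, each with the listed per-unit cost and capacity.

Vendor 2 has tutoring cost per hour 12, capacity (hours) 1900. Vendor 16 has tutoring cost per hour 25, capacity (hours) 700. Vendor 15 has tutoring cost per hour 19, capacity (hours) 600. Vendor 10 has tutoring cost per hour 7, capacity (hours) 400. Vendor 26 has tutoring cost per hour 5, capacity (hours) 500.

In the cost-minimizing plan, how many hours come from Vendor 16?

Use suppliers in increasing cost order.
Vendor 26 (5): use full 500 — 3000 hours to go.
Vendor 10 (7): use full 400 — 2600 hours to go.
Vendor 2 at 12: take all 1900 hours — 700 still needed.
Vendor 15 (19): use full 600 — 100 hours to go.
Vendor 16 (25): take the remaining 100 — done.

100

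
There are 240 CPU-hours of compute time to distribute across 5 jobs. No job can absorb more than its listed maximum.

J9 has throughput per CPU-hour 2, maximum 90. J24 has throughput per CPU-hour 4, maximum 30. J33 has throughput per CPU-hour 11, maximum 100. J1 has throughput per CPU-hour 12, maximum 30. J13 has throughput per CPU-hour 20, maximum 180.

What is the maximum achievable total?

Rank by throughput per CPU-hour: J13 20 > J1 12 > J33 11 > J24 4 > J9 2.
Give J13 180 to hit its cap of 180 ; 60 left.
J1 takes 30 to reach its cap of 30 ; 30 left.
J33 has room for 100 but only 30 remain, so it gets 30.
Total = 11×30 + 12×30 + 20×180 = 4290.

4290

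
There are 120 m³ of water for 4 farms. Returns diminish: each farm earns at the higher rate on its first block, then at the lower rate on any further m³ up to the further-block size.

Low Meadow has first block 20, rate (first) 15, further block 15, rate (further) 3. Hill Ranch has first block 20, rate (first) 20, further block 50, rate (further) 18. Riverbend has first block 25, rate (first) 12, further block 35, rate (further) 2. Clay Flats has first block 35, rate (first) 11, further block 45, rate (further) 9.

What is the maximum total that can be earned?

1955

Treat each block as its own option and order by rate: Hill Ranch/T1 20 > Hill Ranch/T2 18 > Low Meadow/T1 15 > Riverbend/T1 12 > Clay Flats/T1 11 > Clay Flats/T2 9 > Low Meadow/T2 3 > Riverbend/T2 2.
Fill Hill Ranch T1 block (20 at 20) → 100 left.
Fill Hill Ranch T2 block (50 at 18) → 50 left.
Low Meadow T1 at 15: fill all 20 → 30 left.
Riverbend/T1 (12): +25 → 5 left.
5 remain; put them into Clay Flats T1 at 11.
Total = 20×20 + 18×50 + 15×20 + 12×25 + 11×5 = 1955.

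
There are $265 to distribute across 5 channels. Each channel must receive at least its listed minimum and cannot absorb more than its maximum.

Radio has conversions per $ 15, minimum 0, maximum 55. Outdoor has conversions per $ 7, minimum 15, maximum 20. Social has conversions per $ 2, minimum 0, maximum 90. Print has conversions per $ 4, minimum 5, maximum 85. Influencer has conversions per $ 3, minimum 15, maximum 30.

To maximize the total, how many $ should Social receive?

75

Meeting every minimum uses 0+15+0+5+15 = 35 $, leaving 230.
Rank by conversions per $: Radio 15 > Outdoor 7 > Print 4 > Influencer 3 > Social 2.
Radio: +55 to 55 (cap) → 175 left.
Outdoor: +5 to 20 (cap) → 170 left.
Print takes 80 more to reach its cap of 85 → 90 left.
Influencer: +15 to 30 (cap) → 75 left.
Social: +75 (room for 90) → 75. Pool exhausted.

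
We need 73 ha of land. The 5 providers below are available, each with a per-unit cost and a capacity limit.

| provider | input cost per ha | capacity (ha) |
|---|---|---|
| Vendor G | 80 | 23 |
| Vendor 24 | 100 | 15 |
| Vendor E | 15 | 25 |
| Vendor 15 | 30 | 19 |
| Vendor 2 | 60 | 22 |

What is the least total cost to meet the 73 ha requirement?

Cheapest first:
Vendor E at 15: take all 25 ha ; 48 still needed.
Vendor 15 at 30: take all 19 ha ; 29 still needed.
Vendor 2 (60): use full 22 ; 7 ha to go.
Take 7 from Vendor G at 80 to finish.
Vendor 24: unused.
Cost = 25×15 + 19×30 + 22×60 + 7×80 = 2825.

2825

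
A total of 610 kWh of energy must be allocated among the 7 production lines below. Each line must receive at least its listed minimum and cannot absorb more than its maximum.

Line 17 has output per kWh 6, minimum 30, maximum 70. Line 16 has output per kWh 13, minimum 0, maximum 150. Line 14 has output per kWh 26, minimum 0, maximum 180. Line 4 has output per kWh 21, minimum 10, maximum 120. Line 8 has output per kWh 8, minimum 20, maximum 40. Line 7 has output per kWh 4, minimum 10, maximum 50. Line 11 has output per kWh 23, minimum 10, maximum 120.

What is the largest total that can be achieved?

12030

Meeting every minimum uses 30+0+0+10+20+10+10 = 80 kWh, leaving 530.
Order the production lines by output per kWh: Line 14 26 > Line 11 23 > Line 4 21 > Line 16 13 > Line 8 8 > Line 17 6 > Line 7 4.
Line 14: +180 to 180 (cap) ; 350 left.
Line 11: +110 to 120 (cap) ; 240 left.
Give Line 4 110 more to hit its cap of 120 ; 130 left.
Only 130 left; Line 16 takes them to reach 130.
Total = 6×30 + 13×130 + 26×180 + 21×120 + 8×20 + 4×10 + 23×120 = 12030.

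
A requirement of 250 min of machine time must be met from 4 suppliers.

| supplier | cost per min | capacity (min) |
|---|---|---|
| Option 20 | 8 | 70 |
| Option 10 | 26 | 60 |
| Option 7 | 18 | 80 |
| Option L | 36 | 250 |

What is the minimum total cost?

Use suppliers in increasing cost order.
Option 20 at 8: take all 70 min ; 180 still needed.
Take 80 from Option 7 at 18 ; need 100 more.
Option 10 (26): use full 60 ; 40 min to go.
Take 40 from Option L at 36 to finish.
Cost = 70×8 + 80×18 + 60×26 + 40×36 = 5000.

5000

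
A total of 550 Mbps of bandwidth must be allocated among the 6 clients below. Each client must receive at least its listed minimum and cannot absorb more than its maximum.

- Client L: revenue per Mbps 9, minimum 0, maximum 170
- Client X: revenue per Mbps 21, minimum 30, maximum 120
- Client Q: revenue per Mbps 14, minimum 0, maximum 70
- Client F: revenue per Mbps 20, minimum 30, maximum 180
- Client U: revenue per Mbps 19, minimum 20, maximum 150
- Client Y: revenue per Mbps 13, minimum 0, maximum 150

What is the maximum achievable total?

Meeting every minimum uses 0+30+0+30+20+0 = 80 Mbps, leaving 470.
Rank by revenue per Mbps: Client X 21 > Client F 20 > Client U 19 > Client Q 14 > Client Y 13 > Client L 9.
Client X takes 90 more to reach its cap of 120 — 380 left.
Give Client F 150 more to hit its cap of 180 — 230 left.
Client U takes 130 more to reach its cap of 150 — 100 left.
Client Q: +70 to 70 (cap) — 30 left.
Client Y: +30 (room for 150) → 30. Pool exhausted.
Total = 21×120 + 14×70 + 20×180 + 19×150 + 13×30 = 10340.

10340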